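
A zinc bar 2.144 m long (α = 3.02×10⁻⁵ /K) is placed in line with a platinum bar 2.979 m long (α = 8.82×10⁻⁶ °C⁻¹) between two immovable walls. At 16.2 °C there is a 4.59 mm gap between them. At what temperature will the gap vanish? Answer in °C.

T = 66.6 °C

Gap closes when ΔL₁ + ΔL₂ = 4.59 mm = 4.59×10⁻³ m
(α₁L₁ + α₂L₂)ΔT = g
α₁L₁ + α₂L₂ = 3.02×10⁻⁵×2.144 + 8.82×10⁻⁶×2.979 = 9.102358×10⁻⁵ m/K
ΔT = 4.59×10⁻³ / 9.102358×10⁻⁵ = 50.426 K
T = 16.2 + 50.426 = 66.626 °C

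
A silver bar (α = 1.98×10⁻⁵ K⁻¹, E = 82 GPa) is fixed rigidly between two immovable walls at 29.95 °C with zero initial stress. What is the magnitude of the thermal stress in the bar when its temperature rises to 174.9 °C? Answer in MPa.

σ = 235 MPa

Fully constrained: the free strain ε = αΔT is blocked, so σ = Eε = EαΔT.
|ΔT| = 144.95 K
σ = 82.0×10⁹ × 1.98×10⁻⁵ × 144.95 = 2.35×10⁸ Pa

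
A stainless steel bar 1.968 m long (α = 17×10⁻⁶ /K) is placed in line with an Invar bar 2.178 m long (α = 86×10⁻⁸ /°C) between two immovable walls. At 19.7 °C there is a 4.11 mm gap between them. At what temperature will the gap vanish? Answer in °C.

Gap closes when ΔL₁ + ΔL₂ = 4.11 mm = 4.11×10⁻³ m
(α₁L₁ + α₂L₂)ΔT = g
α₁L₁ + α₂L₂ = 17×10⁻⁶×1.968 + 86×10⁻⁸×2.178 = 3.532908×10⁻⁵ m/K
ΔT = 4.11×10⁻³ / 3.532908×10⁻⁵ = 116.33 K
T = 19.7 + 116.33 = 136.03 °C

T = 136 °C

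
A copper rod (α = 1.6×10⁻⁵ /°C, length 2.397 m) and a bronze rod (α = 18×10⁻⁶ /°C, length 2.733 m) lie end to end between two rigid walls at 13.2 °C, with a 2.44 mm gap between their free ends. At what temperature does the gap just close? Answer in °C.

Gap closes when ΔL₁ + ΔL₂ = 2.44 mm = 2.44×10⁻³ m
(α₁L₁ + α₂L₂)ΔT = g
α₁L₁ + α₂L₂ = 1.6×10⁻⁵×2.397 + 18×10⁻⁶×2.733 = 8.7546×10⁻⁵ m/K
ΔT = 2.44×10⁻³ / 8.7546×10⁻⁵ = 27.871 K
T = 13.2 + 27.871 = 41.071 °C

T = 41.1 °C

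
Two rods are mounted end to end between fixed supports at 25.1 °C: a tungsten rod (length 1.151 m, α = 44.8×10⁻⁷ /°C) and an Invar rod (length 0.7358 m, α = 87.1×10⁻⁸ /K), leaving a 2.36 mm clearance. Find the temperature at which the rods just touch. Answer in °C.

T = 432 °C

α₁L₁ = 5.15648×10⁻⁶ m/K, α₂L₂ = 6.408818×10⁻⁷ m/K → total 5.7973618×10⁻⁶ m/K
ΔT = g/(α₁L₁+α₂L₂) = 2.36×10⁻³ / 5.7973618×10⁻⁶ = 407.08 K
T = 25.1 + 407.08 = 432.18 °C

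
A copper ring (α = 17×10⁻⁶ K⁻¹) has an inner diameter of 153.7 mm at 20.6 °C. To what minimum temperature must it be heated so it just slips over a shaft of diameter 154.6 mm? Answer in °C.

Required Δd = 154.6 − 153.7 = 0.9 mm
Δd = αd₀ΔT ⇒ ΔT = Δd/(αd₀) = 0.9 / (17×10⁻⁶ × 153.7) = 344.44 K
T_min = 20.6 + 344.44 = 365.04 °C

T = 365 °C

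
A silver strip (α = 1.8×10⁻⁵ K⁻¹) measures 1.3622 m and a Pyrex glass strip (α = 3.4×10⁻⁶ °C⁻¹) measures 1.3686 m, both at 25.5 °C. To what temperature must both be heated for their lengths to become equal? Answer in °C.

Equal length when α₁L₁ΔT − α₂L₂ΔT = L₂ − L₁ = 6.40×10⁻³ m
α₁L₁ = 2.45196×10⁻⁵, α₂L₂ = 4.65324×10⁻⁶ → Δ(αL) = 1.986636×10⁻⁵ m/K
ΔT = 6.40×10⁻³ / 1.986636×10⁻⁵ = 322.153 K, so T = 25.5 + 322.153 = 347.653 °C

T = 347.7 °C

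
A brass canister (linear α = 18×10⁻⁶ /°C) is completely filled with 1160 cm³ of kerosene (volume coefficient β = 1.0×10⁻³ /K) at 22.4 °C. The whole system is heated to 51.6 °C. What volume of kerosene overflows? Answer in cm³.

The canister also expands: β_container ≈ 3α = 5.4×10⁻⁵ /K
Net overflow = V₀(β_liq − 3α_cont)ΔT
β − 3α = 1.00×10⁻³ − 5.4×10⁻⁵ = 9.46×10⁻⁴ /K; ΔT = 29.2 K
ΔV = 1160 × 9.46×10⁻⁴ × 29.2 = 32.0 cm³

32.0 cm³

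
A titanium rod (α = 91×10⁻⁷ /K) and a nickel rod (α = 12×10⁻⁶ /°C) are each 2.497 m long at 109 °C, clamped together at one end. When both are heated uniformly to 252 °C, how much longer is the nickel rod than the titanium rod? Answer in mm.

ΔT = 143 K
titanium: ΔL = 91×10⁻⁷ × 2.497 m × 143 = 3.2493×10⁻³ m = 3.2493 mm
nickel: ΔL = 12×10⁻⁶ × 2.497 m × 143 = 4.2849×10⁻³ m = 4.2849 mm
difference = 4.2849 − 3.2493 = 1.0356 mm

1.04 mm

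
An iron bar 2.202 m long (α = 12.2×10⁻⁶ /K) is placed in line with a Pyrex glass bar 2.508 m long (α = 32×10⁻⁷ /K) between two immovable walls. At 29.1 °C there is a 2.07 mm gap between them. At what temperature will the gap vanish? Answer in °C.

α₁L₁ = 2.68644×10⁻⁵ m/K, α₂L₂ = 8.0256×10⁻⁶ m/K → total 3.489×10⁻⁵ m/K
ΔT = g/(α₁L₁+α₂L₂) = 2.07×10⁻³ / 3.489×10⁻⁵ = 59.329 K
T = 29.1 + 59.329 = 88.429 °C

T = 88.4 °C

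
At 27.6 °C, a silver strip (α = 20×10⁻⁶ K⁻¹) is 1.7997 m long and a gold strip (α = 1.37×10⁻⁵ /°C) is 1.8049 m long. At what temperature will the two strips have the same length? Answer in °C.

Equal length when α₁L₁ΔT − α₂L₂ΔT = L₂ − L₁ = 5.20×10⁻³ m
α₁L₁ = 3.5994×10⁻⁵, α₂L₂ = 2.472713×10⁻⁵ → Δ(αL) = 1.126687×10⁻⁵ m/K
ΔT = 5.20×10⁻³ / 1.126687×10⁻⁵ = 461.530 K, so T = 27.6 + 461.530 = 489.130 °C

T = 489.1 °C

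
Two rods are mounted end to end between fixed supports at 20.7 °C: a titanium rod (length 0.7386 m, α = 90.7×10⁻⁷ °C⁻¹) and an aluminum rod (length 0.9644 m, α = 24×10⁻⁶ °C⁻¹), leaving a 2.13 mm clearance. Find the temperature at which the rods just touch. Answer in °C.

T = 92.1 °C

Gap closes when ΔL₁ + ΔL₂ = 2.13 mm = 2.13×10⁻³ m
(α₁L₁ + α₂L₂)ΔT = g
α₁L₁ + α₂L₂ = 90.7×10⁻⁷×0.7386 + 24×10⁻⁶×0.9644 = 2.9844702×10⁻⁵ m/K
ΔT = 2.13×10⁻³ / 2.9844702×10⁻⁵ = 71.369 K
T = 20.7 + 71.369 = 92.069 °C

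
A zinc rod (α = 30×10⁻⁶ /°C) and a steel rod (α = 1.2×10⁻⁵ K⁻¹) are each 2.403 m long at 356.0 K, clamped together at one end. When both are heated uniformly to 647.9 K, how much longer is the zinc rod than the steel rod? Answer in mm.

ΔT = 291.9 K
zinc: ΔL = 30×10⁻⁶ × 2.403 m × 291.9 = 2.1043×10⁻² m = 21.043 mm
steel: ΔL = 1.2×10⁻⁵ × 2.403 m × 291.9 = 8.4172×10⁻³ m = 8.4172 mm
difference = 21.043 − 8.4172 = 12.6258 mm

12.6 mm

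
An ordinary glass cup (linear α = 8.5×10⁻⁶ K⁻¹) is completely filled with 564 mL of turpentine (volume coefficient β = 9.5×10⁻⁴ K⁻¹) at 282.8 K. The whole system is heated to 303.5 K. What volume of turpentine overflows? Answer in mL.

The cup also expands: β_container ≈ 3α = 2.55×10⁻⁵ /K
Net overflow = V₀(β_liq − 3α_cont)ΔT
β − 3α = 9.50×10⁻⁴ − 2.55×10⁻⁵ = 9.245×10⁻⁴ /K; ΔT = 20.7 K
ΔV = 564 × 9.245×10⁻⁴ × 20.7 = 10.8 mL

10.8 mL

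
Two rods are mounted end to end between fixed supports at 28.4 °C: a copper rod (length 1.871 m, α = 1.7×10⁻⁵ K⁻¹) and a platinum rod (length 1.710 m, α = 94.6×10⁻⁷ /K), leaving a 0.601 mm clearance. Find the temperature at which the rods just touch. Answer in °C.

α₁L₁ = 3.1807×10⁻⁵ m/K, α₂L₂ = 1.61766×10⁻⁵ m/K → total 4.79836×10⁻⁵ m/K
ΔT = g/(α₁L₁+α₂L₂) = 6.01×10⁻⁴ / 4.79836×10⁻⁵ = 12.525 K
T = 28.4 + 12.525 = 40.925 °C

T = 40.9 °C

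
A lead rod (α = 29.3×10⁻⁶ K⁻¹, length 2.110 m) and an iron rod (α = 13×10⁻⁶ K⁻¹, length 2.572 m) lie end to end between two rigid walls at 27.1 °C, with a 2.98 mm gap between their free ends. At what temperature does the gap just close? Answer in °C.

T = 58.4 °C

α₁L₁ = 6.1823×10⁻⁵ m/K, α₂L₂ = 3.3436×10⁻⁵ m/K → total 9.5259×10⁻⁵ m/K
ΔT = g/(α₁L₁+α₂L₂) = 2.98×10⁻³ / 9.5259×10⁻⁵ = 31.283 K
T = 27.1 + 31.283 = 58.383 °C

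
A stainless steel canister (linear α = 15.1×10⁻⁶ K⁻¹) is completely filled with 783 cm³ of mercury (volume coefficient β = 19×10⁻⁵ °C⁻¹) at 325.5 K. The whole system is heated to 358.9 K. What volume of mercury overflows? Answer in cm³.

The canister also expands: β_container ≈ 3α = 4.53×10⁻⁵ /K
Net overflow = V₀(β_liq − 3α_cont)ΔT
β − 3α = 1.90×10⁻⁴ − 4.53×10⁻⁵ = 1.447×10⁻⁴ /K; ΔT = 33.4 K
ΔV = 783 × 1.447×10⁻⁴ × 33.4 = 3.78 cm³

3.78 cm³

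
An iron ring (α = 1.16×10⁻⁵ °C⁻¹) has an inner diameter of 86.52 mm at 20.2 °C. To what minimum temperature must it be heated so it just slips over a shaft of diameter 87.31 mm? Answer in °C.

T = 807 °C

Required Δd = 87.31 − 86.52 = 0.79 mm
Δd = αd₀ΔT ⇒ ΔT = Δd/(αd₀) = 0.79 / (1.16×10⁻⁵ × 86.52) = 787.14 K
T_min = 20.2 + 787.14 = 807.34 °C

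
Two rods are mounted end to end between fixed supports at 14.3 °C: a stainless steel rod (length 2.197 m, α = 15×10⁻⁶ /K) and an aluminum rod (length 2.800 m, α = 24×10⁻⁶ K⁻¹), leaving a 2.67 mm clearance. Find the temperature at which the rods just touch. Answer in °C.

T = 41.0 °C

Gap closes when ΔL₁ + ΔL₂ = 2.67 mm = 2.67×10⁻³ m
(α₁L₁ + α₂L₂)ΔT = g
α₁L₁ + α₂L₂ = 15×10⁻⁶×2.197 + 24×10⁻⁶×2.800 = 1.00155×10⁻⁴ m/K
ΔT = 2.67×10⁻³ / 1.00155×10⁻⁴ = 26.659 K
T = 14.3 + 26.659 = 40.959 °C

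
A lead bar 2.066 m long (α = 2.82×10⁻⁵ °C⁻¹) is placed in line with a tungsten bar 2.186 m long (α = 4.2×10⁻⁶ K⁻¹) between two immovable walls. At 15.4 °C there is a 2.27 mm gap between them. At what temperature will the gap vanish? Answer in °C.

T = 49.1 °C

α₁L₁ = 5.82612×10⁻⁵ m/K, α₂L₂ = 9.1812×10⁻⁶ m/K → total 6.74424×10⁻⁵ m/K
ΔT = g/(α₁L₁+α₂L₂) = 2.27×10⁻³ / 6.74424×10⁻⁵ = 33.658 K
T = 15.4 + 33.658 = 49.058 °C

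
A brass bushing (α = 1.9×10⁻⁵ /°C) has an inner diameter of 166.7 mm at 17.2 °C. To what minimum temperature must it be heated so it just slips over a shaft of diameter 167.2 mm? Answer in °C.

Required Δd = 167.2 − 166.7 = 0.5 mm
Δd = αd₀ΔT ⇒ ΔT = Δd/(αd₀) = 0.5 / (1.9×10⁻⁵ × 166.7) = 157.86 K
T_min = 17.2 + 157.86 = 175.06 °C

T = 175 °C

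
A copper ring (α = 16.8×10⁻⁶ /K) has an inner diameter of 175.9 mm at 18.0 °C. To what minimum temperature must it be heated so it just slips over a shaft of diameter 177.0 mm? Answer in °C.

T = 390 °C

Required Δd = 177.0 − 175.9 = 1.1 mm
Δd = αd₀ΔT ⇒ ΔT = Δd/(αd₀) = 1.1 / (16.8×10⁻⁶ × 175.9) = 372.24 K
T_min = 18.0 + 372.24 = 390.24 °C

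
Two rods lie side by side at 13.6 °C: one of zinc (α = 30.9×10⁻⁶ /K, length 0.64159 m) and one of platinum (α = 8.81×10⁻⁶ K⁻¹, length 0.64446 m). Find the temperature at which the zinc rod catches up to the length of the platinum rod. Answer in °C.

Equal length when α₁L₁ΔT − α₂L₂ΔT = L₂ − L₁ = 2.87×10⁻³ m
α₁L₁ = 1.9825131×10⁻⁵, α₂L₂ = 5.6776926×10⁻⁶ → Δ(αL) = 1.41474384×10⁻⁵ m/K
ΔT = 2.87×10⁻³ / 1.41474384×10⁻⁵ = 202.864 K, so T = 13.6 + 202.864 = 216.464 °C

T = 216.5 °C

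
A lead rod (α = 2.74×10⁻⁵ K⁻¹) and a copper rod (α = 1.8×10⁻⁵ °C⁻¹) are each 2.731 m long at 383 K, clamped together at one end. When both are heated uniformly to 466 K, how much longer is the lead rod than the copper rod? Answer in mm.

ΔT = 83 K
lead: ΔL = 2.74×10⁻⁵ × 2.731 m × 83 = 6.2108×10⁻³ m = 6.2108 mm
copper: ΔL = 1.8×10⁻⁵ × 2.731 m × 83 = 4.0801×10⁻³ m = 4.0801 mm
difference = 6.2108 − 4.0801 = 2.1307 mm

2.13 mm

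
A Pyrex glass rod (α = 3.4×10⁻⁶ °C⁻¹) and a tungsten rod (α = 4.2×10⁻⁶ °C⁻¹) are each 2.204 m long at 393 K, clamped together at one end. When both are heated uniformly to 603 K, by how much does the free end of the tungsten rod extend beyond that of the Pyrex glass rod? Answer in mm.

0.370 mm

ΔT = 210 K
Pyrex glass: ΔL = 3.4×10⁻⁶ × 2.204 m × 210 = 1.5737×10⁻³ m = 1.5737 mm
tungsten: ΔL = 4.2×10⁻⁶ × 2.204 m × 210 = 1.9439×10⁻³ m = 1.9439 mm
difference = 1.9439 − 1.5737 = 0.3702 mm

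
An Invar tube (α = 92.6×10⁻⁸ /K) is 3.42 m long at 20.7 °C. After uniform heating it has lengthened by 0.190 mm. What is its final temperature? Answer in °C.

T = 80.7 °C

ΔL = αL₀ΔT ⇒ ΔT = ΔL / (αL₀)
ΔT = 0.190×10⁻³ m / (92.6×10⁻⁸ × 3.42 m) = 59.995 K
T = 20.7 + 59.995 = 80.695 °C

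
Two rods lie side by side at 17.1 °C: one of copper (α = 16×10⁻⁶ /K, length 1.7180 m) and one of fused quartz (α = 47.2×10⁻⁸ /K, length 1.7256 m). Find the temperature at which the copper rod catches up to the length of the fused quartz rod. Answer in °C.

L₁(1 + α₁ΔT) = L₂(1 + α₂ΔT) ⇒ ΔT = (L₂ − L₁)/(α₁L₁ − α₂L₂)
L₂ − L₁ = 1.7256 − 1.7180 = 7.60×10⁻³ m
α₁L₁ − α₂L₂ = 16×10⁻⁶×1.7180 − 47.2×10⁻⁸×1.7256 = 2.66735168×10⁻⁵ m/K
ΔT = 7.60×10⁻³ / 2.66735168×10⁻⁵ = 284.927 K
T = 17.1 + 284.927 = 302.027 °C

T = 302.0 °C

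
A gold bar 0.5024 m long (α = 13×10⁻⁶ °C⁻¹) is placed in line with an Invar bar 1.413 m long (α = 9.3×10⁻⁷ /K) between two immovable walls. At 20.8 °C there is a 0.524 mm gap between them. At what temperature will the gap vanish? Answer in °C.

α₁L₁ = 6.5312×10⁻⁶ m/K, α₂L₂ = 1.31409×10⁻⁶ m/K → total 7.84529×10⁻⁶ m/K
ΔT = g/(α₁L₁+α₂L₂) = 5.24×10⁻⁴ / 7.84529×10⁻⁶ = 66.792 K
T = 20.8 + 66.792 = 87.592 °C

T = 87.6 °C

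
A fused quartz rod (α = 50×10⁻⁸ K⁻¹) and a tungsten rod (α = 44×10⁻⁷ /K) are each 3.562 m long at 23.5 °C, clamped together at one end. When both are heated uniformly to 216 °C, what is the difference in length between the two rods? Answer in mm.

2.67 mm

ΔT = 192.5 K
fused quartz: ΔL = 50×10⁻⁸ × 3.562 m × 192.5 = 3.4284×10⁻⁴ m = 0.34284 mm
tungsten: ΔL = 44×10⁻⁷ × 3.562 m × 192.5 = 3.0170×10⁻³ m = 3.0170 mm
difference = 3.0170 − 0.34284 = 2.67416 mm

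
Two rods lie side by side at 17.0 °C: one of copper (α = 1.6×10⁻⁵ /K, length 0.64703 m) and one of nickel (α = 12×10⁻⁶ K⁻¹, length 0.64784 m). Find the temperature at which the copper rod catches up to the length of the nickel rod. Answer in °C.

T = 331.1 °C

L₁(1 + α₁ΔT) = L₂(1 + α₂ΔT) ⇒ ΔT = (L₂ − L₁)/(α₁L₁ − α₂L₂)
L₂ − L₁ = 0.64784 − 0.64703 = 8.10×10⁻⁴ m
α₁L₁ − α₂L₂ = 1.6×10⁻⁵×0.64703 − 12×10⁻⁶×0.64784 = 2.5784×10⁻⁶ m/K
ΔT = 8.10×10⁻⁴ / 2.5784×10⁻⁶ = 314.148 K
T = 17.0 + 314.148 = 331.148 °C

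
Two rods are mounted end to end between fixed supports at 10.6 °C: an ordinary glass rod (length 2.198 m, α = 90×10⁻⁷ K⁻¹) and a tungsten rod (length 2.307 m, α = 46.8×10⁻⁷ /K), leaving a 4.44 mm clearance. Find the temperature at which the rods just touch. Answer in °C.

Gap closes when ΔL₁ + ΔL₂ = 4.44 mm = 4.44×10⁻³ m
(α₁L₁ + α₂L₂)ΔT = g
α₁L₁ + α₂L₂ = 90×10⁻⁷×2.198 + 46.8×10⁻⁷×2.307 = 3.057876×10⁻⁵ m/K
ΔT = 4.44×10⁻³ / 3.057876×10⁻⁵ = 145.20 K
T = 10.6 + 145.20 = 155.80 °C

T = 156 °C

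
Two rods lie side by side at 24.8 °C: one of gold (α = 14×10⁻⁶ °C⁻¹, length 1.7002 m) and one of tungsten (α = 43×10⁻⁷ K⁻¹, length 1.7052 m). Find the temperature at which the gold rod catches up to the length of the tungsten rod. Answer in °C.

L₁(1 + α₁ΔT) = L₂(1 + α₂ΔT) ⇒ ΔT = (L₂ − L₁)/(α₁L₁ − α₂L₂)
L₂ − L₁ = 1.7052 − 1.7002 = 5.00×10⁻³ m
α₁L₁ − α₂L₂ = 14×10⁻⁶×1.7002 − 43×10⁻⁷×1.7052 = 1.647044×10⁻⁵ m/K
ΔT = 5.00×10⁻³ / 1.647044×10⁻⁵ = 303.574 K
T = 24.8 + 303.574 = 328.374 °C

T = 328.4 °C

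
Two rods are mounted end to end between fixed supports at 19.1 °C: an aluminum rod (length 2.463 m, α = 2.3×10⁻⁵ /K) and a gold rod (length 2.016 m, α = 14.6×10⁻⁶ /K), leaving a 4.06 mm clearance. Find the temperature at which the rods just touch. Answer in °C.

Gap closes when ΔL₁ + ΔL₂ = 4.06 mm = 4.06×10⁻³ m
(α₁L₁ + α₂L₂)ΔT = g
α₁L₁ + α₂L₂ = 2.3×10⁻⁵×2.463 + 14.6×10⁻⁶×2.016 = 8.60826×10⁻⁵ m/K
ΔT = 4.06×10⁻³ / 8.60826×10⁻⁵ = 47.164 K
T = 19.1 + 47.164 = 66.264 °C

T = 66.3 °C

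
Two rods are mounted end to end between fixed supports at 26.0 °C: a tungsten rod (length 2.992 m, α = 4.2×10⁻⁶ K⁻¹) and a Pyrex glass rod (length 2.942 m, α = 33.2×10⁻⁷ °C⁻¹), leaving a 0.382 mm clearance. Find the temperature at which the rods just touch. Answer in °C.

Gap closes when ΔL₁ + ΔL₂ = 0.382 mm = 3.82×10⁻⁴ m
(α₁L₁ + α₂L₂)ΔT = g
α₁L₁ + α₂L₂ = 4.2×10⁻⁶×2.992 + 33.2×10⁻⁷×2.942 = 2.233384×10⁻⁵ m/K
ΔT = 3.82×10⁻⁴ / 2.233384×10⁻⁵ = 17.104 K
T = 26.0 + 17.104 = 43.104 °C

T = 43.1 °C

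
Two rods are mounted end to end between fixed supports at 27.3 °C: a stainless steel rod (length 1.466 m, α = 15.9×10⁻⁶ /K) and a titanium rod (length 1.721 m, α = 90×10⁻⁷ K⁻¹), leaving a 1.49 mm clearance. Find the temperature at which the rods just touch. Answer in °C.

T = 65.7 °C

Gap closes when ΔL₁ + ΔL₂ = 1.49 mm = 1.49×10⁻³ m
(α₁L₁ + α₂L₂)ΔT = g
α₁L₁ + α₂L₂ = 15.9×10⁻⁶×1.466 + 90×10⁻⁷×1.721 = 3.87984×10⁻⁵ m/K
ΔT = 1.49×10⁻³ / 3.87984×10⁻⁵ = 38.404 K
T = 27.3 + 38.404 = 65.704 °C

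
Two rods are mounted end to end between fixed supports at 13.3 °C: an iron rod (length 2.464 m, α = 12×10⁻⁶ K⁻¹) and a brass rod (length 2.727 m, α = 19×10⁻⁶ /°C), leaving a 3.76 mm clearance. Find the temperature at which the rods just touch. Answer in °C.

T = 59.5 °C

α₁L₁ = 2.9568×10⁻⁵ m/K, α₂L₂ = 5.1813×10⁻⁵ m/K → total 8.1381×10⁻⁵ m/K
ΔT = g/(α₁L₁+α₂L₂) = 3.76×10⁻³ / 8.1381×10⁻⁵ = 46.202 K
T = 13.3 + 46.202 = 59.502 °C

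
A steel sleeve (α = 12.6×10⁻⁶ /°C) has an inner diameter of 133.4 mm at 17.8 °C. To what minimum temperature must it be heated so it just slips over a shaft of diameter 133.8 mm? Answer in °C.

T = 256 °C

Required Δd = 133.8 − 133.4 = 0.4 mm
Δd = αd₀ΔT ⇒ ΔT = Δd/(αd₀) = 0.4 / (12.6×10⁻⁶ × 133.4) = 237.98 K
T_min = 17.8 + 237.98 = 255.78 °C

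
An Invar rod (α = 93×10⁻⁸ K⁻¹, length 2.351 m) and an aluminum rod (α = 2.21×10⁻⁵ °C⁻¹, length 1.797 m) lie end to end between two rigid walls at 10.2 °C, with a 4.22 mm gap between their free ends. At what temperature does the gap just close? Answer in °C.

T = 111 °C

Gap closes when ΔL₁ + ΔL₂ = 4.22 mm = 4.22×10⁻³ m
(α₁L₁ + α₂L₂)ΔT = g
α₁L₁ + α₂L₂ = 93×10⁻⁸×2.351 + 2.21×10⁻⁵×1.797 = 4.190013×10⁻⁵ m/K
ΔT = 4.22×10⁻³ / 4.190013×10⁻⁵ = 100.72 K
T = 10.2 + 100.72 = 110.92 °C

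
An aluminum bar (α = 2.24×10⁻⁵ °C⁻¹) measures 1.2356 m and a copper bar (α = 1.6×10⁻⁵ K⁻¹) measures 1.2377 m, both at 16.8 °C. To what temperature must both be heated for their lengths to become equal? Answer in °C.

Equal length when α₁L₁ΔT − α₂L₂ΔT = L₂ − L₁ = 2.10×10⁻³ m
α₁L₁ = 2.767744×10⁻⁵, α₂L₂ = 1.98032×10⁻⁵ → Δ(αL) = 7.87424×10⁻⁶ m/K
ΔT = 2.10×10⁻³ / 7.87424×10⁻⁶ = 266.692 K, so T = 16.8 + 266.692 = 283.492 °C

T = 283.5 °C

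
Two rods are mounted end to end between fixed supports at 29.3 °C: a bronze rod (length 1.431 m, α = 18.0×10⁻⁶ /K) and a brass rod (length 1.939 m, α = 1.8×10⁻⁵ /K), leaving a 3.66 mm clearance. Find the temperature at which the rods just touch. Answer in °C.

T = 89.6 °C

α₁L₁ = 2.5758×10⁻⁵ m/K, α₂L₂ = 3.4902×10⁻⁵ m/K → total 6.066×10⁻⁵ m/K
ΔT = g/(α₁L₁+α₂L₂) = 3.66×10⁻³ / 6.066×10⁻⁵ = 60.336 K
T = 29.3 + 60.336 = 89.636 °C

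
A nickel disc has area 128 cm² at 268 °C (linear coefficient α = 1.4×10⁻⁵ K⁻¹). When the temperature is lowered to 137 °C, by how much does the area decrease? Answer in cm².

ΔA = 0.470 cm²

Area coefficient ≈ 2α; |ΔT| = 131 K
ΔA = 2αA₀ΔT = 2(1.4×10⁻⁵)(128)(131) = 0.470 cm²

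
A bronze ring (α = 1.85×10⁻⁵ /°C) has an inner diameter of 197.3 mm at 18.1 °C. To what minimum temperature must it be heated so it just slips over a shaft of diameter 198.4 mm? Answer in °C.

T = 319 °C

Required Δd = 198.4 − 197.3 = 1.1 mm
Δd = αd₀ΔT ⇒ ΔT = Δd/(αd₀) = 1.1 / (1.85×10⁻⁵ × 197.3) = 301.37 K
T_min = 18.1 + 301.37 = 319.47 °C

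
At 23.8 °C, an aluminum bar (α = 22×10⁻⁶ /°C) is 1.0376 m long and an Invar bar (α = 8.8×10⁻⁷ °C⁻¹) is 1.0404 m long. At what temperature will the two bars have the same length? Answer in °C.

T = 151.6 °C

L₁(1 + α₁ΔT) = L₂(1 + α₂ΔT) ⇒ ΔT = (L₂ − L₁)/(α₁L₁ − α₂L₂)
L₂ − L₁ = 1.0404 − 1.0376 = 2.80×10⁻³ m
α₁L₁ − α₂L₂ = 22×10⁻⁶×1.0376 − 8.8×10⁻⁷×1.0404 = 2.1911648×10⁻⁵ m/K
ΔT = 2.80×10⁻³ / 2.1911648×10⁻⁵ = 127.786 K
T = 23.8 + 127.786 = 151.586 °C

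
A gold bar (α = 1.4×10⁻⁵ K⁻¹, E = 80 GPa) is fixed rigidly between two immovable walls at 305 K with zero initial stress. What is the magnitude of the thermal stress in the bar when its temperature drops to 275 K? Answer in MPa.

Fully constrained: the free strain ε = αΔT is blocked, so σ = Eε = EαΔT.
|ΔT| = 30 K
σ = 80.0×10⁹ × 1.4×10⁻⁵ × 30 = 3.36×10⁷ Pa

σ = 33.6 MPa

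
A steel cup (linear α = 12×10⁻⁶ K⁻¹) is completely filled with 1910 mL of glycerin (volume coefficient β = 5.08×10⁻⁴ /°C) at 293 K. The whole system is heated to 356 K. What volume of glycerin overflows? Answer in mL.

The cup also expands: β_container ≈ 3α = 3.6×10⁻⁵ /K
Net overflow = V₀(β_liq − 3α_cont)ΔT
β − 3α = 5.08×10⁻⁴ − 3.6×10⁻⁵ = 4.72×10⁻⁴ /K; ΔT = 63 K
ΔV = 1910 × 4.72×10⁻⁴ × 63 = 56.8 mL

56.8 mL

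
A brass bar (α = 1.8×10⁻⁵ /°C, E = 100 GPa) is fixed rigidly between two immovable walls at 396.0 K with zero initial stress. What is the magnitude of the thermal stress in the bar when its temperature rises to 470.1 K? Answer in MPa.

σ = 133 MPa

Fully constrained: the free strain ε = αΔT is blocked, so σ = Eε = EαΔT.
|ΔT| = 74.1 K
σ = 100×10⁹ × 1.8×10⁻⁵ × 74.1 = 1.33×10⁸ Pa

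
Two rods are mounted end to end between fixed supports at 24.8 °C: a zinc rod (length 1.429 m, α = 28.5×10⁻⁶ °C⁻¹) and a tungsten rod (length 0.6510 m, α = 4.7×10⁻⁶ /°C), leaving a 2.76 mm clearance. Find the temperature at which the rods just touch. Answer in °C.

T = 87.8 °C

α₁L₁ = 4.07265×10⁻⁵ m/K, α₂L₂ = 3.0597×10⁻⁶ m/K → total 4.37862×10⁻⁵ m/K
ΔT = g/(α₁L₁+α₂L₂) = 2.76×10⁻³ / 4.37862×10⁻⁵ = 63.034 K
T = 24.8 + 63.034 = 87.834 °C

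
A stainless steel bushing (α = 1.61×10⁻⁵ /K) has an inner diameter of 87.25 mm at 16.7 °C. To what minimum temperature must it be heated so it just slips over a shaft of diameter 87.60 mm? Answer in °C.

T = 266 °C

Required Δd = 87.60 − 87.25 = 0.35 mm
Δd = αd₀ΔT ⇒ ΔT = Δd/(αd₀) = 0.35 / (1.61×10⁻⁵ × 87.25) = 249.16 K
T_min = 16.7 + 249.16 = 265.86 °C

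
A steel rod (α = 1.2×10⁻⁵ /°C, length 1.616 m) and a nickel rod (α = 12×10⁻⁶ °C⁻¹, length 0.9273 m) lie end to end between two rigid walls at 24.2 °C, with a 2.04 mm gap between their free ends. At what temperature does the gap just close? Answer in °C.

Gap closes when ΔL₁ + ΔL₂ = 2.04 mm = 2.04×10⁻³ m
(α₁L₁ + α₂L₂)ΔT = g
α₁L₁ + α₂L₂ = 1.2×10⁻⁵×1.616 + 12×10⁻⁶×0.9273 = 3.05196×10⁻⁵ m/K
ΔT = 2.04×10⁻³ / 3.05196×10⁻⁵ = 66.842 K
T = 24.2 + 66.842 = 91.042 °C

T = 91.0 °C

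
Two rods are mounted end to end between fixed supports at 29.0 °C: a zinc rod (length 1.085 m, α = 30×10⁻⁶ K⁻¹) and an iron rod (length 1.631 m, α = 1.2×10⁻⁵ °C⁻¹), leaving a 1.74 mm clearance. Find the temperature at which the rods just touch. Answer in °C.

Gap closes when ΔL₁ + ΔL₂ = 1.74 mm = 1.74×10⁻³ m
(α₁L₁ + α₂L₂)ΔT = g
α₁L₁ + α₂L₂ = 30×10⁻⁶×1.085 + 1.2×10⁻⁵×1.631 = 5.2122×10⁻⁵ m/K
ΔT = 1.74×10⁻³ / 5.2122×10⁻⁵ = 33.383 K
T = 29.0 + 33.383 = 62.383 °C

T = 62.4 °C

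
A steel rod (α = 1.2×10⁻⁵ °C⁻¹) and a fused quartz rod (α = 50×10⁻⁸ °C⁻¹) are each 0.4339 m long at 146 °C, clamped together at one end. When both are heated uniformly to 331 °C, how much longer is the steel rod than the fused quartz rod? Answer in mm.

0.923 mm

ΔT = 185 K
steel: ΔL = 1.2×10⁻⁵ × 0.4339 m × 185 = 9.6326×10⁻⁴ m = 0.96326 mm
fused quartz: ΔL = 50×10⁻⁸ × 0.4339 m × 185 = 4.0136×10⁻⁵ m = 0.040136 mm
difference = 0.96326 − 0.040136 = 0.923124 mm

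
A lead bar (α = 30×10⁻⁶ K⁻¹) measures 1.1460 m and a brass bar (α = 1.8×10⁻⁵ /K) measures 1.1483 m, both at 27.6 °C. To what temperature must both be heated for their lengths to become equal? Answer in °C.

T = 195.4 °C

L₁(1 + α₁ΔT) = L₂(1 + α₂ΔT) ⇒ ΔT = (L₂ − L₁)/(α₁L₁ − α₂L₂)
L₂ − L₁ = 1.1483 − 1.1460 = 2.30×10⁻³ m
α₁L₁ − α₂L₂ = 30×10⁻⁶×1.1460 − 1.8×10⁻⁵×1.1483 = 1.37106×10⁻⁵ m/K
ΔT = 2.30×10⁻³ / 1.37106×10⁻⁵ = 167.753 K
T = 27.6 + 167.753 = 195.353 °C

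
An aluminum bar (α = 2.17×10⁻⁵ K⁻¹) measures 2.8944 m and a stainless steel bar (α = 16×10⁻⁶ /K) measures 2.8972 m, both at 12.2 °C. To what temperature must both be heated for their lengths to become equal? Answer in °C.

T = 182.4 °C

Equal length when α₁L₁ΔT − α₂L₂ΔT = L₂ − L₁ = 2.80×10⁻³ m
α₁L₁ = 6.280848×10⁻⁵, α₂L₂ = 4.63552×10⁻⁵ → Δ(αL) = 1.645328×10⁻⁵ m/K
ΔT = 2.80×10⁻³ / 1.645328×10⁻⁵ = 170.179 K, so T = 12.2 + 170.179 = 182.379 °C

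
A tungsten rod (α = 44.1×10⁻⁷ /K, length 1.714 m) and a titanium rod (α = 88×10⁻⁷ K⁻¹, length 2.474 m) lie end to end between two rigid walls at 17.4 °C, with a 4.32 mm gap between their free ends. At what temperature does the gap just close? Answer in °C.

T = 165 °C

α₁L₁ = 7.55874×10⁻⁶ m/K, α₂L₂ = 2.17712×10⁻⁵ m/K → total 2.932994×10⁻⁵ m/K
ΔT = g/(α₁L₁+α₂L₂) = 4.32×10⁻³ / 2.932994×10⁻⁵ = 147.29 K
T = 17.4 + 147.29 = 164.69 °C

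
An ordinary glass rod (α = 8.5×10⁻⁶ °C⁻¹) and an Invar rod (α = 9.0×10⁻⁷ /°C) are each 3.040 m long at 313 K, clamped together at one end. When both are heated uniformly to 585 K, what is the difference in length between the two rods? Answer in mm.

ΔT = 272 K
ordinary glass: ΔL = 8.5×10⁻⁶ × 3.040 m × 272 = 7.0285×10⁻³ m = 7.0285 mm
Invar: ΔL = 9.0×10⁻⁷ × 3.040 m × 272 = 7.4419×10⁻⁴ m = 0.74419 mm
difference = 7.0285 − 0.74419 = 6.28431 mm

6.28 mm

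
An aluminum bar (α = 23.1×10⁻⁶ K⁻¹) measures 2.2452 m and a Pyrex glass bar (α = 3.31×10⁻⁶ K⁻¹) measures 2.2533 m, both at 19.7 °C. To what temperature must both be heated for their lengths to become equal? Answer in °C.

T = 202.1 °C

Equal length when α₁L₁ΔT − α₂L₂ΔT = L₂ − L₁ = 8.10×10⁻³ m
α₁L₁ = 5.186412×10⁻⁵, α₂L₂ = 7.458423×10⁻⁶ → Δ(αL) = 4.4405697×10⁻⁵ m/K
ΔT = 8.10×10⁻³ / 4.4405697×10⁻⁵ = 182.409 K, so T = 19.7 + 182.409 = 202.109 °C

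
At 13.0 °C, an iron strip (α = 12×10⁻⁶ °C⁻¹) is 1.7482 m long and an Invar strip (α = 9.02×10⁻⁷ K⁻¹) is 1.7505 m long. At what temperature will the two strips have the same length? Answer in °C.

T = 131.6 °C

Equal length when α₁L₁ΔT − α₂L₂ΔT = L₂ − L₁ = 2.30×10⁻³ m
α₁L₁ = 2.09784×10⁻⁵, α₂L₂ = 1.578951×10⁻⁶ → Δ(αL) = 1.9399449×10⁻⁵ m/K
ΔT = 2.30×10⁻³ / 1.9399449×10⁻⁵ = 118.560 K, so T = 13.0 + 118.560 = 131.560 °C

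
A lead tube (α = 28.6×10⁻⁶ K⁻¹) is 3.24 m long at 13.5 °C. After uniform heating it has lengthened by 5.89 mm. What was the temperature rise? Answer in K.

ΔL = αL₀ΔT ⇒ ΔT = ΔL / (αL₀)
ΔT = 5.89×10⁻³ m / (28.6×10⁻⁶ × 3.24 m) = 63.563 K

ΔT = 63.6 K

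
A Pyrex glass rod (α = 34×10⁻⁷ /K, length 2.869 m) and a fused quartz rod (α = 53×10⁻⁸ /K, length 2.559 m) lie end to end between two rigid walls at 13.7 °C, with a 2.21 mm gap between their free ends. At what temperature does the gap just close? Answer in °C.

T = 213 °C

α₁L₁ = 9.7546×10⁻⁶ m/K, α₂L₂ = 1.35627×10⁻⁶ m/K → total 1.111087×10⁻⁵ m/K
ΔT = g/(α₁L₁+α₂L₂) = 2.21×10⁻³ / 1.111087×10⁻⁵ = 198.90 K
T = 13.7 + 198.90 = 212.60 °C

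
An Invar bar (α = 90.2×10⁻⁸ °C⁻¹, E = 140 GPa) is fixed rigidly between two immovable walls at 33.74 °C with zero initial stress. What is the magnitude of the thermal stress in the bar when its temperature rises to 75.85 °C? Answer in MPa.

σ = 5.32 MPa

Fully constrained: the free strain ε = αΔT is blocked, so σ = Eε = EαΔT.
|ΔT| = 42.11 K
σ = 140×10⁹ × 90.2×10⁻⁸ × 42.11 = 5.32×10⁶ Pa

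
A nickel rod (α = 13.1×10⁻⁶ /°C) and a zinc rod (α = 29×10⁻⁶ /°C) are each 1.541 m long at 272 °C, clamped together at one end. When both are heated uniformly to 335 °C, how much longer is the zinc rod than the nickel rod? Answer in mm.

ΔT = 63 K
nickel: ΔL = 13.1×10⁻⁶ × 1.541 m × 63 = 1.2718×10⁻³ m = 1.2718 mm
zinc: ΔL = 29×10⁻⁶ × 1.541 m × 63 = 2.8154×10⁻³ m = 2.8154 mm
difference = 2.8154 − 1.2718 = 1.5436 mm

1.54 mm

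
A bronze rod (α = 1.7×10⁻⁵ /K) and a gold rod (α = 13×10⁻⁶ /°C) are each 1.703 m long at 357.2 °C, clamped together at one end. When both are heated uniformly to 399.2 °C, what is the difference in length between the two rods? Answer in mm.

0.286 mm

ΔT = 42.0 K
bronze: ΔL = 1.7×10⁻⁵ × 1.703 m × 42.0 = 1.2159×10⁻³ m = 1.2159 mm
gold: ΔL = 13×10⁻⁶ × 1.703 m × 42.0 = 9.2984×10⁻⁴ m = 0.92984 mm
difference = 1.2159 − 0.92984 = 0.28606 mm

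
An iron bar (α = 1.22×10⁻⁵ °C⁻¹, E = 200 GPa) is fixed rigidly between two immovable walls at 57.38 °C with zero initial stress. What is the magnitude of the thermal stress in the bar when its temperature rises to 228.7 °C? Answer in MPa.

σ = 418 MPa

Fully constrained: the free strain ε = αΔT is blocked, so σ = Eε = EαΔT.
|ΔT| = 171.32 K
σ = 200×10⁹ × 1.22×10⁻⁵ × 171.32 = 4.18×10⁸ Pa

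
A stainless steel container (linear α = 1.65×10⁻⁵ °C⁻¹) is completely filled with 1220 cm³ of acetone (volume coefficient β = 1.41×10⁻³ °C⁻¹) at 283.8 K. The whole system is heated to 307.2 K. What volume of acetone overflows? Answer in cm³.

The container also expands: β_container ≈ 3α = 4.95×10⁻⁵ /K
Net overflow = V₀(β_liq − 3α_cont)ΔT
β − 3α = 1.41×10⁻³ − 4.95×10⁻⁵ = 1.3605×10⁻³ /K; ΔT = 23.4 K
ΔV = 1220 × 1.3605×10⁻³ × 23.4 = 38.8 cm³

38.8 cm³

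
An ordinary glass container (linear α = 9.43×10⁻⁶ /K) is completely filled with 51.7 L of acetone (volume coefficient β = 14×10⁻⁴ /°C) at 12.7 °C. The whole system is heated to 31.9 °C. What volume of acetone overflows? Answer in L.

1.36 L

The container also expands: β_container ≈ 3α = 2.829×10⁻⁵ /K
Net overflow = V₀(β_liq − 3α_cont)ΔT
β − 3α = 1.40×10⁻³ − 2.829×10⁻⁵ = 1.37171×10⁻³ /K; ΔT = 19.2 K
ΔV = 51.7 × 1.37171×10⁻³ × 19.2 = 1.36 L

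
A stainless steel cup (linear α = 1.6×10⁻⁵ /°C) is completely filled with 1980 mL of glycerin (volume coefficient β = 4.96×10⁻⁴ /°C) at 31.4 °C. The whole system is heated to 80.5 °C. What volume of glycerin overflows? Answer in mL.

43.6 mL

The cup also expands: β_container ≈ 3α = 4.8×10⁻⁵ /K
Net overflow = V₀(β_liq − 3α_cont)ΔT
β − 3α = 4.96×10⁻⁴ − 4.8×10⁻⁵ = 4.48×10⁻⁴ /K; ΔT = 49.1 K
ΔV = 1980 × 4.48×10⁻⁴ × 49.1 = 43.6 mL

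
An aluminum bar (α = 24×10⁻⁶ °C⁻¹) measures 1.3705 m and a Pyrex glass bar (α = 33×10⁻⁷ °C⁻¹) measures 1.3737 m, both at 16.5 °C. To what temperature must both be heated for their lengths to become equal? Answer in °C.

T = 129.3 °C

Equal length when α₁L₁ΔT − α₂L₂ΔT = L₂ − L₁ = 3.20×10⁻³ m
α₁L₁ = 3.2892×10⁻⁵, α₂L₂ = 4.53321×10⁻⁶ → Δ(αL) = 2.835879×10⁻⁵ m/K
ΔT = 3.20×10⁻³ / 2.835879×10⁻⁵ = 112.840 K, so T = 16.5 + 112.840 = 129.340 °C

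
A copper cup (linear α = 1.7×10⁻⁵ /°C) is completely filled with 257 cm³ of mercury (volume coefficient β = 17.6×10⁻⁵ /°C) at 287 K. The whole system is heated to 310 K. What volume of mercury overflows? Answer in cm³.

The cup also expands: β_container ≈ 3α = 5.1×10⁻⁵ /K
Net overflow = V₀(β_liq − 3α_cont)ΔT
β − 3α = 1.76×10⁻⁴ − 5.1×10⁻⁵ = 1.25×10⁻⁴ /K; ΔT = 23 K
ΔV = 257 × 1.25×10⁻⁴ × 23 = 0.739 cm³

0.739 cm³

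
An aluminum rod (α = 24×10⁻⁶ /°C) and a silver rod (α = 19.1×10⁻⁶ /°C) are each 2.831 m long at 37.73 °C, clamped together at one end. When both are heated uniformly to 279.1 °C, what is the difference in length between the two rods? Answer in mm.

3.35 mm

ΔT = 241.37 K
aluminum: ΔL = 24×10⁻⁶ × 2.831 m × 241.37 = 1.6400×10⁻² m = 16.400 mm
silver: ΔL = 19.1×10⁻⁶ × 2.831 m × 241.37 = 1.3051×10⁻² m = 13.051 mm
difference = 16.400 − 13.051 = 3.349 mm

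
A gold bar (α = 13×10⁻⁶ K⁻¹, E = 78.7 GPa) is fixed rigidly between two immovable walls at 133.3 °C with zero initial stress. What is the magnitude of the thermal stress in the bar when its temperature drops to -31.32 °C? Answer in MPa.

Fully constrained: the free strain ε = αΔT is blocked, so σ = Eε = EαΔT.
|ΔT| = 164.62 K
σ = 78.7×10⁹ × 13×10⁻⁶ × 164.62 = 1.68×10⁸ Pa

σ = 168 MPa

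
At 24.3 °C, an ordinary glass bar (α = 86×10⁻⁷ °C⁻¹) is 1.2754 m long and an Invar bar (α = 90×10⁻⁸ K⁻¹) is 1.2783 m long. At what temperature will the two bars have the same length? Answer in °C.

Equal length when α₁L₁ΔT − α₂L₂ΔT = L₂ − L₁ = 2.90×10⁻³ m
α₁L₁ = 1.096844×10⁻⁵, α₂L₂ = 1.15047×10⁻⁶ → Δ(αL) = 9.81797×10⁻⁶ m/K
ΔT = 2.90×10⁻³ / 9.81797×10⁻⁶ = 295.377 K, so T = 24.3 + 295.377 = 319.677 °C

T = 319.7 °C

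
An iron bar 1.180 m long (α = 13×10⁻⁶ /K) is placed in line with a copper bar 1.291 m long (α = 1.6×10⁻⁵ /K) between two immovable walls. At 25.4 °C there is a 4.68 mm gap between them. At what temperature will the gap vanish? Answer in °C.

T = 155 °C

Gap closes when ΔL₁ + ΔL₂ = 4.68 mm = 4.68×10⁻³ m
(α₁L₁ + α₂L₂)ΔT = g
α₁L₁ + α₂L₂ = 13×10⁻⁶×1.180 + 1.6×10⁻⁵×1.291 = 3.5996×10⁻⁵ m/K
ΔT = 4.68×10⁻³ / 3.5996×10⁻⁵ = 130.01 K
T = 25.4 + 130.01 = 155.41 °C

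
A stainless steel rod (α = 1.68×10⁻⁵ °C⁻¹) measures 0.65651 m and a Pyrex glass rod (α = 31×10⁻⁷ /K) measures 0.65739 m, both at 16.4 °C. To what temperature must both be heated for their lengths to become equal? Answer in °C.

T = 114.3 °C

L₁(1 + α₁ΔT) = L₂(1 + α₂ΔT) ⇒ ΔT = (L₂ − L₁)/(α₁L₁ − α₂L₂)
L₂ − L₁ = 0.65739 − 0.65651 = 8.80×10⁻⁴ m
α₁L₁ − α₂L₂ = 1.68×10⁻⁵×0.65651 − 31×10⁻⁷×0.65739 = 8.991459×10⁻⁶ m/K
ΔT = 8.80×10⁻⁴ / 8.991459×10⁻⁶ = 97.871 K
T = 16.4 + 97.871 = 114.271 °C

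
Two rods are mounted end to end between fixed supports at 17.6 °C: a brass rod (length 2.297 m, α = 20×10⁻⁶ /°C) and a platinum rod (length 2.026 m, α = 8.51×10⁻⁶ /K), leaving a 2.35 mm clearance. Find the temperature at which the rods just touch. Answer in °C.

α₁L₁ = 4.594×10⁻⁵ m/K, α₂L₂ = 1.724126×10⁻⁵ m/K → total 6.318126×10⁻⁵ m/K
ΔT = g/(α₁L₁+α₂L₂) = 2.35×10⁻³ / 6.318126×10⁻⁵ = 37.195 K
T = 17.6 + 37.195 = 54.795 °C

T = 54.8 °C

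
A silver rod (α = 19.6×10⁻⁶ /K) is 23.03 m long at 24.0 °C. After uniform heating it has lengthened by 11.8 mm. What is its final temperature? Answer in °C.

T = 50.1 °C

ΔL = αL₀ΔT ⇒ ΔT = ΔL / (αL₀)
ΔT = 11.8×10⁻³ m / (19.6×10⁻⁶ × 23.03 m) = 26.142 K
T = 24.0 + 26.142 = 50.142 °C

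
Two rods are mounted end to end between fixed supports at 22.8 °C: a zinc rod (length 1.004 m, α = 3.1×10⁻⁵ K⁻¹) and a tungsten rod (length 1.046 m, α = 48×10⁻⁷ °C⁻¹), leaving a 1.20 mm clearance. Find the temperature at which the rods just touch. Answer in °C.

T = 56.0 °C

α₁L₁ = 3.1124×10⁻⁵ m/K, α₂L₂ = 5.0208×10⁻⁶ m/K → total 3.61448×10⁻⁵ m/K
ΔT = g/(α₁L₁+α₂L₂) = 1.20×10⁻³ / 3.61448×10⁻⁵ = 33.200 K
T = 22.8 + 33.200 = 56.000 °C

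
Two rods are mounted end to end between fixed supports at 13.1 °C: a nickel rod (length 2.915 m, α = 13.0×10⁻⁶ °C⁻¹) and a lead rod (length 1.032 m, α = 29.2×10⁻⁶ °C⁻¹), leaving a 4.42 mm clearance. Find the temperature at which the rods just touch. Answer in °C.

T = 78.1 °C

Gap closes when ΔL₁ + ΔL₂ = 4.42 mm = 4.42×10⁻³ m
(α₁L₁ + α₂L₂)ΔT = g
α₁L₁ + α₂L₂ = 13.0×10⁻⁶×2.915 + 29.2×10⁻⁶×1.032 = 6.80294×10⁻⁵ m/K
ΔT = 4.42×10⁻³ / 6.80294×10⁻⁵ = 64.972 K
T = 13.1 + 64.972 = 78.072 °C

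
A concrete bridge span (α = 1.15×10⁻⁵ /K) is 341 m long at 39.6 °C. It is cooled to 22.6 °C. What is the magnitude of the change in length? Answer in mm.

|ΔT| = |22.6 − 39.6| = 17.0 K
ΔL = αL₀ΔT = (1.15×10⁻⁵)(341)(17.0) = 6.67×10⁻² m

ΔL = 66.7 mm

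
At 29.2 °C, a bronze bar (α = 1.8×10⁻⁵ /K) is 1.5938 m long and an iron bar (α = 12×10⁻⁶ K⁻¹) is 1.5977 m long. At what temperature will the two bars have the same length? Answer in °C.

T = 439.0 °C

Equal length when α₁L₁ΔT − α₂L₂ΔT = L₂ − L₁ = 3.90×10⁻³ m
α₁L₁ = 2.86884×10⁻⁵, α₂L₂ = 1.91724×10⁻⁵ → Δ(αL) = 9.516×10⁻⁶ m/K
ΔT = 3.90×10⁻³ / 9.516×10⁻⁶ = 409.836 K, so T = 29.2 + 409.836 = 439.036 °C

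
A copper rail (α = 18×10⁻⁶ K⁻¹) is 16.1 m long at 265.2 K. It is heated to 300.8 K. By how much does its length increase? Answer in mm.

|ΔT| = |300.8 − 265.2| = 35.6 K
ΔL = αL₀ΔT = (18×10⁻⁶)(16.1)(35.6) = 1.03×10⁻² m

ΔL = 10.3 mm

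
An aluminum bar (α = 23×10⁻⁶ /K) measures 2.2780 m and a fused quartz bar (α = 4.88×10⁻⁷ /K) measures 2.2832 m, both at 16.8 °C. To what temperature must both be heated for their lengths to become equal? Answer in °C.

T = 118.2 °C

Equal length when α₁L₁ΔT − α₂L₂ΔT = L₂ − L₁ = 5.20×10⁻³ m
α₁L₁ = 5.2394×10⁻⁵, α₂L₂ = 1.1142016×10⁻⁶ → Δ(αL) = 5.12797984×10⁻⁵ m/K
ΔT = 5.20×10⁻³ / 5.12797984×10⁻⁵ = 101.404 K, so T = 16.8 + 101.404 = 118.204 °C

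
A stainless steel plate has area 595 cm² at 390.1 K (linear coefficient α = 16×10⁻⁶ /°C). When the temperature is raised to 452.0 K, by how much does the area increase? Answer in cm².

Area coefficient ≈ 2α; |ΔT| = 61.9 K
ΔA = 2αA₀ΔT = 2(16×10⁻⁶)(595)(61.9) = 1.18 cm²

ΔA = 1.18 cm²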